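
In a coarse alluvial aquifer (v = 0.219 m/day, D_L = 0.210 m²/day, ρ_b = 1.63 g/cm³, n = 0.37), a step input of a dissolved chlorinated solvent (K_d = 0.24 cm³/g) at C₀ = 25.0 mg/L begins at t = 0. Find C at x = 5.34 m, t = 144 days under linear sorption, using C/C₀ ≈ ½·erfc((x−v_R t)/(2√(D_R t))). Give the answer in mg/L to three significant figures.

24.2 mg/L

Retardation factor R = 1 + ρ_b·K_d/n = 1 + 1.63 × 0.24/0.37 = 2.057.
Sorption retards both mechanisms: v_R = v/R = 0.1065 m/day, D_R = D/R = 0.1021 m²/day.
v_R·t = 0.1065 × 144 = 15.336 m; 2√(D_R t) = 7.669 m; argument = (5.34 − 15.336)/7.669 = -1.303.
C = C₀ × ½·erfc(-1.303) = 25.0 × 0.9673 = 24.2 mg/L.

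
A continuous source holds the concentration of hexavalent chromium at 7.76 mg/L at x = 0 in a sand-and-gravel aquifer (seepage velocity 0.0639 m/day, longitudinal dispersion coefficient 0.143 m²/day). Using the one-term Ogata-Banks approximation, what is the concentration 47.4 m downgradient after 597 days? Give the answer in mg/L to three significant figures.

For a continuous step input, C/C₀ ≈ ½·erfc((x−vt)/(2√(Dt))).
vt = 0.0639 × 597 = 38.1483 m and 2√(Dt) = 2√(0.143 × 597) = 18.48 m.
Argument (x−vt)/(2√(Dt)) = (47.4 − 38.1483)/18.48 = 0.5006; ½·erfc(0.5006) = 0.2395.
C = 7.76 × 0.2395 = 1.86 mg/L.

1.86 mg/L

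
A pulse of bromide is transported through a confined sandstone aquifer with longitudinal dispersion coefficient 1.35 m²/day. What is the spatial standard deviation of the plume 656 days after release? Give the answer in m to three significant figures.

Dispersive spreading gives a Gaussian with σ² = 2Dt; advection only shifts the center.
σ = √(2 × 1.35 × 656) = 42.1 m.

42.1 m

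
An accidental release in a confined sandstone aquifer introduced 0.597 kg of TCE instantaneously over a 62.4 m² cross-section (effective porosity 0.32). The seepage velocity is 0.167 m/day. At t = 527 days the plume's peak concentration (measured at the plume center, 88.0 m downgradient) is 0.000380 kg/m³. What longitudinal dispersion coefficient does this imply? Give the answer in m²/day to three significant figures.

0.935 m²/day

At the plume center C_max = M/(n_e·A·√(4πDt)), so D = M²/(4πt·(n_e·A·C_max)²).
n_e·A·C_max = 0.32 × 62.4 × 0.000380 = 0.007588 kg/m.
D = 0.597²/(4π × 527 × 0.007588²) = 0.935 m²/day.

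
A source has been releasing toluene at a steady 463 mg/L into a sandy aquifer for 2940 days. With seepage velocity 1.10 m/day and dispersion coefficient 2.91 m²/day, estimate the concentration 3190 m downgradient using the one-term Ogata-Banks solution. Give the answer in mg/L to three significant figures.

For a continuous step input, C/C₀ ≈ ½·erfc((x−vt)/(2√(Dt))).
vt = 1.10 × 2940 = 3234 m and 2√(Dt) = 2√(2.91 × 2940) = 185.0 m.
Argument (x−vt)/(2√(Dt)) = (3190 − 3234)/185.0 = -0.2378; ½·erfc(-0.2378) = 0.6317.
C = 463 × 0.6317 = 292 mg/L.

292 mg/L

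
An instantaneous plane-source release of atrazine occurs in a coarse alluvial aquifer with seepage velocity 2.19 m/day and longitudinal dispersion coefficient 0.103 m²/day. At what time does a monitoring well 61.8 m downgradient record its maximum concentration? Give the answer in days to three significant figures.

For the 1D instantaneous-source solution, setting ∂C/∂t = 0 at fixed x gives v²t² + 2Dt − x² = 0, so t = (√(D² + v²x²) − D)/v².
√(D² + v²x²) = √(0.103² + 2.19² × 61.8²) = 135.3; v² = 4.7961.
t = (135.3 − 0.103)/4.7961 = 28.2 days (vs. the pure-advection estimate x/v = 28.2 d).

28.2 days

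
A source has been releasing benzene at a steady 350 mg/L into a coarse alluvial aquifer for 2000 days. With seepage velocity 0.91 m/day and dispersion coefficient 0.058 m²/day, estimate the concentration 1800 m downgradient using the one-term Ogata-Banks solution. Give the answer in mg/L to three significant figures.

For a continuous step input, C/C₀ ≈ ½·erfc((x−vt)/(2√(Dt))).
vt = 0.91 × 2000 = 1820 m and 2√(Dt) = 2√(0.058 × 2000) = 21.54 m.
Argument (x−vt)/(2√(Dt)) = (1800 − 1820)/21.54 = -0.9285; ½·erfc(-0.9285) = 0.9054.
C = 350 × 0.9054 = 317 mg/L.

317 mg/L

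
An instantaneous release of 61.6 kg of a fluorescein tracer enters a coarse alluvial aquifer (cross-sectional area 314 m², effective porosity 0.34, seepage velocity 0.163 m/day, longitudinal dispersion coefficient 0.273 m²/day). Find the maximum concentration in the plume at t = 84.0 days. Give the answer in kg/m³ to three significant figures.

0.0340 kg/m³

The peak of an instantaneous 1D plume sits at x = vt; there the Gaussian factor is 1 and C_max = M/(n_e·A·√(4πDt)), where n_e·A is the pore area the mass is dissolved in.
√(4πDt) = √(4π × 0.273 × 84.0) = 16.98 m, so C_max = 61.6/(0.34 × 314 × 16.98) = 0.0340 kg/m³.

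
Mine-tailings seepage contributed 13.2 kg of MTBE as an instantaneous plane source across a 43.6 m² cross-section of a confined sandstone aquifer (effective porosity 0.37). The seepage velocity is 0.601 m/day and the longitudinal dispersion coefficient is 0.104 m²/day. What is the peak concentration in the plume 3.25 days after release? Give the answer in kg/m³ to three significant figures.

The peak of an instantaneous 1D plume sits at x = vt; there the Gaussian factor is 1 and C_max = M/(n_e·A·√(4πDt)), where n_e·A is the pore area the mass is dissolved in.
√(4πDt) = √(4π × 0.104 × 3.25) = 2.061 m, so C_max = 13.2/(0.37 × 43.6 × 2.061) = 0.397 kg/m³.

0.397 kg/m³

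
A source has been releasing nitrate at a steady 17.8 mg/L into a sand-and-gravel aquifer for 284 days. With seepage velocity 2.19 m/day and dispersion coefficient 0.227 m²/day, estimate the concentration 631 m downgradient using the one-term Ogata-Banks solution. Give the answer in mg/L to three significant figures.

3.79 mg/L

For a continuous step input, C/C₀ ≈ ½·erfc((x−vt)/(2√(Dt))).
vt = 2.19 × 284 = 621.96 m and 2√(Dt) = 2√(0.227 × 284) = 16.06 m.
Argument (x−vt)/(2√(Dt)) = (631 − 621.96)/16.06 = 0.5629; ½·erfc(0.5629) = 0.2130.
C = 17.8 × 0.2130 = 3.79 mg/L.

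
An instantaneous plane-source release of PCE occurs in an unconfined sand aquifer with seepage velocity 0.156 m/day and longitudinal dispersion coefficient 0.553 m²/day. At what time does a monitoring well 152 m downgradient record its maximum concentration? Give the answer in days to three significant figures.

952 days

For the 1D instantaneous-source solution, setting ∂C/∂t = 0 at fixed x gives v²t² + 2Dt − x² = 0, so t = (√(D² + v²x²) − D)/v².
√(D² + v²x²) = √(0.553² + 0.156² × 152²) = 23.72; v² = 0.024336.
t = (23.72 − 0.553)/0.024336 = 952 days (vs. the pure-advection estimate x/v = 974 d).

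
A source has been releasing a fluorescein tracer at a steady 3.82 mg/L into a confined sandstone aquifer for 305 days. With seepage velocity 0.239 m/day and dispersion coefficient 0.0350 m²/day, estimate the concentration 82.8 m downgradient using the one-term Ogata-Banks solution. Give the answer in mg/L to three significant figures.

0.0612 mg/L

For a continuous step input, C/C₀ ≈ ½·erfc((x−vt)/(2√(Dt))).
vt = 0.239 × 305 = 72.895 m and 2√(Dt) = 2√(0.0350 × 305) = 6.535 m.
Argument (x−vt)/(2√(Dt)) = (82.8 − 72.895)/6.535 = 1.516; ½·erfc(1.516) = 0.01602.
C = 3.82 × 0.01602 = 0.0612 mg/L.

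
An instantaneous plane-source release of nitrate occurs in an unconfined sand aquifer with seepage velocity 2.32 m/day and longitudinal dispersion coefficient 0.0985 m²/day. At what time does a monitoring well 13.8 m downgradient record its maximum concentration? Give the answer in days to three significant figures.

For the 1D instantaneous-source solution, setting ∂C/∂t = 0 at fixed x gives v²t² + 2Dt − x² = 0, so t = (√(D² + v²x²) − D)/v².
√(D² + v²x²) = √(0.0985² + 2.32² × 13.8²) = 32.02; v² = 5.3824.
t = (32.02 − 0.0985)/5.3824 = 5.93 days (vs. the pure-advection estimate x/v = 5.95 d).

5.93 days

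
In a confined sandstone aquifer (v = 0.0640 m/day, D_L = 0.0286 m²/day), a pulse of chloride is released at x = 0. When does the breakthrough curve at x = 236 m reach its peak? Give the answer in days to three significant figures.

3680 days

For the 1D instantaneous-source solution, setting ∂C/∂t = 0 at fixed x gives v²t² + 2Dt − x² = 0, so t = (√(D² + v²x²) − D)/v².
√(D² + v²x²) = √(0.0286² + 0.0640² × 236²) = 15.10; v² = 0.004096.
t = (15.10 − 0.0286)/0.004096 = 3680 days (vs. the pure-advection estimate x/v = 3690 d).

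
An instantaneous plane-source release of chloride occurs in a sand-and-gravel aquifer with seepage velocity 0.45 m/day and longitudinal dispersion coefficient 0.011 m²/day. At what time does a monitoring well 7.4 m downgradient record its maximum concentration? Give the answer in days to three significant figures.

For the 1D instantaneous-source solution, setting ∂C/∂t = 0 at fixed x gives v²t² + 2Dt − x² = 0, so t = (√(D² + v²x²) − D)/v².
√(D² + v²x²) = √(0.011² + 0.45² × 7.4²) = 3.330; v² = 0.2025.
t = (3.330 − 0.011)/0.2025 = 16.4 days (vs. the pure-advection estimate x/v = 16.4 d).

16.4 days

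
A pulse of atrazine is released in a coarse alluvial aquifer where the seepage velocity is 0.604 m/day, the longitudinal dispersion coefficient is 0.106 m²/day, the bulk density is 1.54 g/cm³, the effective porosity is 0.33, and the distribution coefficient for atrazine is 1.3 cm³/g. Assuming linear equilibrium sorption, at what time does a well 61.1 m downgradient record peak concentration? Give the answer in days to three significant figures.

713 days

Retardation factor R = 1 + ρ_b·K_d/n = 1 + 1.54 × 1.3/0.33 = 7.067.
Sorption retards both mechanisms: v_R = v/R = 0.08547 m/day, D_R = D/R = 0.01500 m²/day.
Peak time from v_R²t² + 2D_R t − x² = 0: t = (√(D_R² + v_R²x²) − D_R)/v_R².
√(D_R² + v_R²x²) = √(0.01500² + 0.08547² × 61.1²) = 5.222; v_R² = 0.007305.
t = (5.222 − 0.01500)/0.007305 = 713 days.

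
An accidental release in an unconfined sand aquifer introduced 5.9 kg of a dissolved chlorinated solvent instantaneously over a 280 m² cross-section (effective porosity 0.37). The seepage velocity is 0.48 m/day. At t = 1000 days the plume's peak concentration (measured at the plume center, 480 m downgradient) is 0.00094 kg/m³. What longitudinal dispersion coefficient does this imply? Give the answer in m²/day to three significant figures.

At the plume center C_max = M/(n_e·A·√(4πDt)), so D = M²/(4πt·(n_e·A·C_max)²).
n_e·A·C_max = 0.37 × 280 × 0.00094 = 0.09738 kg/m.
D = 5.9²/(4π × 1000 × 0.09738²) = 0.292 m²/day.

0.292 m²/day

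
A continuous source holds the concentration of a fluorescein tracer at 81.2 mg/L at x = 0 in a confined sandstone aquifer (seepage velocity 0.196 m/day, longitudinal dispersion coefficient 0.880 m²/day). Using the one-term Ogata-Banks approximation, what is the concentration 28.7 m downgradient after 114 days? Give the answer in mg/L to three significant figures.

For a continuous step input, C/C₀ ≈ ½·erfc((x−vt)/(2√(Dt))).
vt = 0.196 × 114 = 22.344 m and 2√(Dt) = 2√(0.880 × 114) = 20.03 m.
Argument (x−vt)/(2√(Dt)) = (28.7 − 22.344)/20.03 = 0.3173; ½·erfc(0.3173) = 0.3268.
C = 81.2 × 0.3268 = 26.5 mg/L.

26.5 mg/L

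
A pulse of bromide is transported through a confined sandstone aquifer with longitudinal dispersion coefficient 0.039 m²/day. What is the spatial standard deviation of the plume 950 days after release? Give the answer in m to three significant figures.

8.61 m

Dispersive spreading gives a Gaussian with σ² = 2Dt; advection only shifts the center.
σ = √(2 × 0.039 × 950) = 8.61 m.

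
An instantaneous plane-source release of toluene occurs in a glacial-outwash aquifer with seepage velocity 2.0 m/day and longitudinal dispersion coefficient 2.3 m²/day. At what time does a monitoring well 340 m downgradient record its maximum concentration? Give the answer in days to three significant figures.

For the 1D instantaneous-source solution, setting ∂C/∂t = 0 at fixed x gives v²t² + 2Dt − x² = 0, so t = (√(D² + v²x²) − D)/v².
√(D² + v²x²) = √(2.3² + 2.0² × 340²) = 680.0; v² = 4.
t = (680.0 − 2.3)/4 = 169 days (vs. the pure-advection estimate x/v = 170 d).

169 days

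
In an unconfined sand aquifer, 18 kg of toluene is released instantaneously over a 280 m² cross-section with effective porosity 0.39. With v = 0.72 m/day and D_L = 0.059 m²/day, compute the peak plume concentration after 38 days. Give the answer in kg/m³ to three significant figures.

0.0311 kg/m³

The peak of an instantaneous 1D plume sits at x = vt; there the Gaussian factor is 1 and C_max = M/(n_e·A·√(4πDt)), where n_e·A is the pore area the mass is dissolved in.
√(4πDt) = √(4π × 0.059 × 38) = 5.308 m, so C_max = 18/(0.39 × 280 × 5.308) = 0.0311 kg/m³.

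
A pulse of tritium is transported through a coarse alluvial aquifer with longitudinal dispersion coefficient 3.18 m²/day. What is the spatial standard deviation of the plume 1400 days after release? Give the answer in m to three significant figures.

Dispersive spreading gives a Gaussian with σ² = 2Dt; advection only shifts the center.
σ = √(2 × 3.18 × 1400) = 94.4 m.

94.4 m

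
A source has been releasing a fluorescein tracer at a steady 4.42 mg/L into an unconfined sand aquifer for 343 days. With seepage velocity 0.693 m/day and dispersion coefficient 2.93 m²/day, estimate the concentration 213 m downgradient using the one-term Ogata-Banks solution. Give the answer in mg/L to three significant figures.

3.13 mg/L

For a continuous step input, C/C₀ ≈ ½·erfc((x−vt)/(2√(Dt))).
vt = 0.693 × 343 = 237.699 m and 2√(Dt) = 2√(2.93 × 343) = 63.40 m.
Argument (x−vt)/(2√(Dt)) = (213 − 237.699)/63.40 = -0.3896; ½·erfc(-0.3896) = 0.7092.
C = 4.42 × 0.7092 = 3.13 mg/L.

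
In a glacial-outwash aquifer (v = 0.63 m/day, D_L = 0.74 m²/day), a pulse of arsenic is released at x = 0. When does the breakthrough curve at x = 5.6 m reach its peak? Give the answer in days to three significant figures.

For the 1D instantaneous-source solution, setting ∂C/∂t = 0 at fixed x gives v²t² + 2Dt − x² = 0, so t = (√(D² + v²x²) − D)/v².
√(D² + v²x²) = √(0.74² + 0.63² × 5.6²) = 3.605; v² = 0.3969.
t = (3.605 − 0.74)/0.3969 = 7.22 days (vs. the pure-advection estimate x/v = 8.89 d).

7.22 days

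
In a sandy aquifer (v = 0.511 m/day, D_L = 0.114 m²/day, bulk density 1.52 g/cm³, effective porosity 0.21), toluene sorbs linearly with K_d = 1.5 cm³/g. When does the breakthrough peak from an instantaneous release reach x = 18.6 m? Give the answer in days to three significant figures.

426 days

Retardation factor R = 1 + ρ_b·K_d/n = 1 + 1.52 × 1.5/0.21 = 11.86.
Sorption retards both mechanisms: v_R = v/R = 0.04309 m/day, D_R = D/R = 0.009612 m²/day.
Peak time from v_R²t² + 2D_R t − x² = 0: t = (√(D_R² + v_R²x²) − D_R)/v_R².
√(D_R² + v_R²x²) = √(0.009612² + 0.04309² × 18.6²) = 0.8015; v_R² = 0.001857.
t = (0.8015 − 0.009612)/0.001857 = 426 days.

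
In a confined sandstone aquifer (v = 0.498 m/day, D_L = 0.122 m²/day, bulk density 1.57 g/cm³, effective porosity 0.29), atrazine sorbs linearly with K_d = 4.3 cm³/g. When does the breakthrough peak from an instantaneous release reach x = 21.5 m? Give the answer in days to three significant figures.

1040 days

Retardation factor R = 1 + ρ_b·K_d/n = 1 + 1.57 × 4.3/0.29 = 24.28.
Sorption retards both mechanisms: v_R = v/R = 0.02051 m/day, D_R = D/R = 0.005025 m²/day.
Peak time from v_R²t² + 2D_R t − x² = 0: t = (√(D_R² + v_R²x²) − D_R)/v_R².
√(D_R² + v_R²x²) = √(0.005025² + 0.02051² × 21.5²) = 0.4410; v_R² = 0.0004207.
t = (0.4410 − 0.005025)/0.0004207 = 1040 days.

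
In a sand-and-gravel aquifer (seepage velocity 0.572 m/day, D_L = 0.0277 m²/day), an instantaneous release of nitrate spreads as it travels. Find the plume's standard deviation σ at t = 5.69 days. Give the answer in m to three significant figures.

Dispersive spreading gives a Gaussian with σ² = 2Dt; advection only shifts the center.
σ = √(2 × 0.0277 × 5.69) = 0.561 m.

0.561 m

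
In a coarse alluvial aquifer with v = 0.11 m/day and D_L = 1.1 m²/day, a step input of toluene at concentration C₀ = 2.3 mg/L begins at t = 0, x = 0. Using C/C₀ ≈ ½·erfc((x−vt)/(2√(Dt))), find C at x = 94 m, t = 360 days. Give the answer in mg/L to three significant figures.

For a continuous step input, C/C₀ ≈ ½·erfc((x−vt)/(2√(Dt))).
vt = 0.11 × 360 = 39.6 m and 2√(Dt) = 2√(1.1 × 360) = 39.80 m.
Argument (x−vt)/(2√(Dt)) = (94 − 39.6)/39.80 = 1.367; ½·erfc(1.367) = 0.02660.
C = 2.3 × 0.02660 = 0.0612 mg/L.

0.0612 mg/L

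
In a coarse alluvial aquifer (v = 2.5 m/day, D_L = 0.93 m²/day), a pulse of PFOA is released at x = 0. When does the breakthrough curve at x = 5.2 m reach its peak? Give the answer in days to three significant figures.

For the 1D instantaneous-source solution, setting ∂C/∂t = 0 at fixed x gives v²t² + 2Dt − x² = 0, so t = (√(D² + v²x²) − D)/v².
√(D² + v²x²) = √(0.93² + 2.5² × 5.2²) = 13.03; v² = 6.25.
t = (13.03 − 0.93)/6.25 = 1.94 days (vs. the pure-advection estimate x/v = 2.08 d).

1.94 days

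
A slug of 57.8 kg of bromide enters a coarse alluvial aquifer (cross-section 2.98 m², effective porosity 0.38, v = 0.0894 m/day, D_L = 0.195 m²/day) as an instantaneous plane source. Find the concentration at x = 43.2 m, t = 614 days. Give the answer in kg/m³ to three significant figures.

0.989 kg/m³

For an instantaneous plane source, C(x,t) = M/(n_e·A·√(4πDt)) · exp(−(x−vt)²/(4Dt)), with n_e·A the pore (flow) area.
Plume center vt = 0.0894 × 614 = 54.8916 m, so the well at 43.2 m is 11.6916 m upgradient of the peak.
√(4πDt) = 38.79 m, giving peak height M/(n_e·A·√(4πDt)) = 57.8/(0.38 × 2.98 × 38.79) = 1.316 kg/m³.
(x−vt)²/(4Dt) = (-11.6916)²/(4 × 0.195 × 614) = 0.2854; exp(−0.2854) = 0.7517.
C = 1.316 × 0.7517 = 0.989 kg/m³.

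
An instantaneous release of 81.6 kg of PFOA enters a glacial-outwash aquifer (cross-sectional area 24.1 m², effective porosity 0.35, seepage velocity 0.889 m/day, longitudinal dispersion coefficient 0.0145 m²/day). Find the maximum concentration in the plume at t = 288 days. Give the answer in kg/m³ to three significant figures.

1.34 kg/m³

The peak of an instantaneous 1D plume sits at x = vt; there the Gaussian factor is 1 and C_max = M/(n_e·A·√(4πDt)), where n_e·A is the pore area the mass is dissolved in.
√(4πDt) = √(4π × 0.0145 × 288) = 7.244 m, so C_max = 81.6/(0.35 × 24.1 × 7.244) = 1.34 kg/m³.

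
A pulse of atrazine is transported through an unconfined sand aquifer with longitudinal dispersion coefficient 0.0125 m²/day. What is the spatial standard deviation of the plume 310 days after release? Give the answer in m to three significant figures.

Dispersive spreading gives a Gaussian with σ² = 2Dt; advection only shifts the center.
σ = √(2 × 0.0125 × 310) = 2.78 m.

2.78 m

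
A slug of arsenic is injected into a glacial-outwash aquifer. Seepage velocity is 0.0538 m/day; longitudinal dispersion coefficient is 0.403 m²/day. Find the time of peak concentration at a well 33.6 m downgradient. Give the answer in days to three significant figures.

501 days

For the 1D instantaneous-source solution, setting ∂C/∂t = 0 at fixed x gives v²t² + 2Dt − x² = 0, so t = (√(D² + v²x²) − D)/v².
√(D² + v²x²) = √(0.403² + 0.0538² × 33.6²) = 1.852; v² = 0.00289444.
t = (1.852 − 0.403)/0.00289444 = 501 days (vs. the pure-advection estimate x/v = 625 d).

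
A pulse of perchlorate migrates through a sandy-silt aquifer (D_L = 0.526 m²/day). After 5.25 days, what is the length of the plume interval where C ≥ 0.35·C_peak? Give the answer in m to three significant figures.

The plume is Gaussian with σ = √(2Dt) = √(2 × 0.526 × 5.25) = 2.350 m.
C/C_peak = exp(−Δx²/(2σ²)) = 0.35 ⇒ Δx = σ·√(−2 ln 0.35) = 2.350 × 1.449 = 3.405 m.
Width = 2Δx = 6.81 m.

6.81 m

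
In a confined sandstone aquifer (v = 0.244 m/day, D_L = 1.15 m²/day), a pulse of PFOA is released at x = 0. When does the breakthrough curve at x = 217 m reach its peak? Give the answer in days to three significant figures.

870 days

For the 1D instantaneous-source solution, setting ∂C/∂t = 0 at fixed x gives v²t² + 2Dt − x² = 0, so t = (√(D² + v²x²) − D)/v².
√(D² + v²x²) = √(1.15² + 0.244² × 217²) = 52.96; v² = 0.059536.
t = (52.96 − 1.15)/0.059536 = 870 days (vs. the pure-advection estimate x/v = 889 d).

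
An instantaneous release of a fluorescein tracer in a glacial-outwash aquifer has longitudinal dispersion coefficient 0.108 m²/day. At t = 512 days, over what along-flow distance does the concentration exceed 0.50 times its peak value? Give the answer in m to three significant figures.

24.8 m

The plume is Gaussian with σ = √(2Dt) = √(2 × 0.108 × 512) = 10.52 m.
C/C_peak = exp(−Δx²/(2σ²)) = 0.50 ⇒ Δx = σ·√(−2 ln 0.50) = 10.52 × 1.177 = 12.38 m.
Width = 2Δx = 24.8 m.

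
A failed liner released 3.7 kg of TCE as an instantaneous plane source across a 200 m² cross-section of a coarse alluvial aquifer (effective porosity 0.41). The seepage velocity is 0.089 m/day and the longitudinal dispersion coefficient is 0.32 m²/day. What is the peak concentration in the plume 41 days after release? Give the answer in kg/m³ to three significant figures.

0.00351 kg/m³

The peak of an instantaneous 1D plume sits at x = vt; there the Gaussian factor is 1 and C_max = M/(n_e·A·√(4πDt)), where n_e·A is the pore area the mass is dissolved in.
√(4πDt) = √(4π × 0.32 × 41) = 12.84 m, so C_max = 3.7/(0.41 × 200 × 12.84) = 0.00351 kg/m³.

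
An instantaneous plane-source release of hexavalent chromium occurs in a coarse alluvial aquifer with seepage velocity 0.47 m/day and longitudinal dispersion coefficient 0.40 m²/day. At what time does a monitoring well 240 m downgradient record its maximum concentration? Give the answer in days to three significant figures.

509 days

For the 1D instantaneous-source solution, setting ∂C/∂t = 0 at fixed x gives v²t² + 2Dt − x² = 0, so t = (√(D² + v²x²) − D)/v².
√(D² + v²x²) = √(0.40² + 0.47² × 240²) = 112.8; v² = 0.2209.
t = (112.8 − 0.40)/0.2209 = 509 days (vs. the pure-advection estimate x/v = 511 d).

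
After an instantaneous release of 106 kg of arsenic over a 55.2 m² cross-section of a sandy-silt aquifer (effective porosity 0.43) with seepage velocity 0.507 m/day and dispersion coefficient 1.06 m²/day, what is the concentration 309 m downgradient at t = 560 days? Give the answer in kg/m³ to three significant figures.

For an instantaneous plane source, C(x,t) = M/(n_e·A·√(4πDt)) · exp(−(x−vt)²/(4Dt)), with n_e·A the pore (flow) area.
Plume center vt = 0.507 × 560 = 283.92 m, so the well at 309 m is 25.08 m downgradient of the peak.
√(4πDt) = 86.37 m, giving peak height M/(n_e·A·√(4πDt)) = 106/(0.43 × 55.2 × 86.37) = 0.05171 kg/m³.
(x−vt)²/(4Dt) = (25.08)²/(4 × 1.06 × 560) = 0.2649; exp(−0.2649) = 0.7673.
C = 0.05171 × 0.7673 = 0.0397 kg/m³.

0.0397 kg/m³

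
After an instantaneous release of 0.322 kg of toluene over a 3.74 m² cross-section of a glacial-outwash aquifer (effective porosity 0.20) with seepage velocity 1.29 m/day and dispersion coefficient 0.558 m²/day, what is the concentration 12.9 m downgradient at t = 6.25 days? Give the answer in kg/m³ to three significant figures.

For an instantaneous plane source, C(x,t) = M/(n_e·A·√(4πDt)) · exp(−(x−vt)²/(4Dt)), with n_e·A the pore (flow) area.
Plume center vt = 1.29 × 6.25 = 8.0625 m, so the well at 12.9 m is 4.8375 m downgradient of the peak.
√(4πDt) = 6.620 m, giving peak height M/(n_e·A·√(4πDt)) = 0.322/(0.20 × 3.74 × 6.620) = 0.06503 kg/m³.
(x−vt)²/(4Dt) = (4.8375)²/(4 × 0.558 × 6.25) = 1.678; exp(−1.678) = 0.1867.
C = 0.06503 × 0.1867 = 0.0121 kg/m³.

0.0121 kg/m³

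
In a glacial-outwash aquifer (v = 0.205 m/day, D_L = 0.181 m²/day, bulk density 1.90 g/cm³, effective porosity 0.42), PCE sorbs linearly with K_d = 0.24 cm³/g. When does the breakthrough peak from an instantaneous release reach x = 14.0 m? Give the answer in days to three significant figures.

134 days

Retardation factor R = 1 + ρ_b·K_d/n = 1 + 1.90 × 0.24/0.42 = 2.086.
Sorption retards both mechanisms: v_R = v/R = 0.09827 m/day, D_R = D/R = 0.08677 m²/day.
Peak time from v_R²t² + 2D_R t − x² = 0: t = (√(D_R² + v_R²x²) − D_R)/v_R².
√(D_R² + v_R²x²) = √(0.08677² + 0.09827² × 14.0²) = 1.379; v_R² = 0.009657.
t = (1.379 − 0.08677)/0.009657 = 134 days.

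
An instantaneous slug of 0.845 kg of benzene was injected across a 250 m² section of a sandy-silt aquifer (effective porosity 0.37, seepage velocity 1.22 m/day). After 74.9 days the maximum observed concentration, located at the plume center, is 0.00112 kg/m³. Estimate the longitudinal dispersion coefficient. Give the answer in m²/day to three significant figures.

At the plume center C_max = M/(n_e·A·√(4πDt)), so D = M²/(4πt·(n_e·A·C_max)²).
n_e·A·C_max = 0.37 × 250 × 0.00112 = 0.1036 kg/m.
D = 0.845²/(4π × 74.9 × 0.1036²) = 0.0707 m²/day.

0.0707 m²/day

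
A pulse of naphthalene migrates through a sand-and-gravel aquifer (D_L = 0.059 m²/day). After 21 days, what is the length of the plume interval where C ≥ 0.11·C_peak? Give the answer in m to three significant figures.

6.61 m

The plume is Gaussian with σ = √(2Dt) = √(2 × 0.059 × 21) = 1.574 m.
C/C_peak = exp(−Δx²/(2σ²)) = 0.11 ⇒ Δx = σ·√(−2 ln 0.11) = 1.574 × 2.101 = 3.307 m.
Width = 2Δx = 6.61 m.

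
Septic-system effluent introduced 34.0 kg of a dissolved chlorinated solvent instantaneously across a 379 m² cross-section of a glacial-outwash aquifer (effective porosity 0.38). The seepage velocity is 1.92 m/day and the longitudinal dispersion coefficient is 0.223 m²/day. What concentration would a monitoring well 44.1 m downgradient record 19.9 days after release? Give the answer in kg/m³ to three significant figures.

For an instantaneous plane source, C(x,t) = M/(n_e·A·√(4πDt)) · exp(−(x−vt)²/(4Dt)), with n_e·A the pore (flow) area.
Plume center vt = 1.92 × 19.9 = 38.208 m, so the well at 44.1 m is 5.892 m downgradient of the peak.
√(4πDt) = 7.468 m, giving peak height M/(n_e·A·√(4πDt)) = 34.0/(0.38 × 379 × 7.468) = 0.03161 kg/m³.
(x−vt)²/(4Dt) = (5.892)²/(4 × 0.223 × 19.9) = 1.956; exp(−1.956) = 0.1414.
C = 0.03161 × 0.1414 = 0.00447 kg/m³.

0.00447 kg/m³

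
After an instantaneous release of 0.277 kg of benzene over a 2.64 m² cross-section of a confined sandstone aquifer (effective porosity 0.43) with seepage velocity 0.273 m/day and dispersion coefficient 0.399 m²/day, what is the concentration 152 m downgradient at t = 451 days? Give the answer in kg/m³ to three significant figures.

For an instantaneous plane source, C(x,t) = M/(n_e·A·√(4πDt)) · exp(−(x−vt)²/(4Dt)), with n_e·A the pore (flow) area.
Plume center vt = 0.273 × 451 = 123.123 m, so the well at 152 m is 28.877 m downgradient of the peak.
√(4πDt) = 47.55 m, giving peak height M/(n_e·A·√(4πDt)) = 0.277/(0.43 × 2.64 × 47.55) = 0.005132 kg/m³.
(x−vt)²/(4Dt) = (28.877)²/(4 × 0.399 × 451) = 1.158; exp(−1.158) = 0.3141.
C = 0.005132 × 0.3141 = 0.00161 kg/m³.

0.00161 kg/m³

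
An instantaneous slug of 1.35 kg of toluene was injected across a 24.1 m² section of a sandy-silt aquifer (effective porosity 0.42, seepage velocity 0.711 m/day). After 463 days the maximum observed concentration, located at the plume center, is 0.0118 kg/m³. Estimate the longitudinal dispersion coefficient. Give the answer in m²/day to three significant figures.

0.0220 m²/day

At the plume center C_max = M/(n_e·A·√(4πDt)), so D = M²/(4πt·(n_e·A·C_max)²).
n_e·A·C_max = 0.42 × 24.1 × 0.0118 = 0.1194 kg/m.
D = 1.35²/(4π × 463 × 0.1194²) = 0.0220 m²/day.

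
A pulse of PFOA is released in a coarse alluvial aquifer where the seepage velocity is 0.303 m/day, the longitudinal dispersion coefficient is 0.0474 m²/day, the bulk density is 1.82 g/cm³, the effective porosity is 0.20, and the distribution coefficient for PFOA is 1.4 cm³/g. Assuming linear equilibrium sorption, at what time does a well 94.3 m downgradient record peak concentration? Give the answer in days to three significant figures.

Retardation factor R = 1 + ρ_b·K_d/n = 1 + 1.82 × 1.4/0.20 = 13.74.
Sorption retards both mechanisms: v_R = v/R = 0.02205 m/day, D_R = D/R = 0.003450 m²/day.
Peak time from v_R²t² + 2D_R t − x² = 0: t = (√(D_R² + v_R²x²) − D_R)/v_R².
√(D_R² + v_R²x²) = √(0.003450² + 0.02205² × 94.3²) = 2.079; v_R² = 0.0004862.
t = (2.079 − 0.003450)/0.0004862 = 4270 days.

4270 days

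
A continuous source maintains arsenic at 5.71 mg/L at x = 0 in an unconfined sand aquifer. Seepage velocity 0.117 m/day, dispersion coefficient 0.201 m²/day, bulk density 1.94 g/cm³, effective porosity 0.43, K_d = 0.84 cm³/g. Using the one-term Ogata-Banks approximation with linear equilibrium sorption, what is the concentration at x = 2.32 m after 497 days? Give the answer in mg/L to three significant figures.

5.34 mg/L

Retardation factor R = 1 + ρ_b·K_d/n = 1 + 1.94 × 0.84/0.43 = 4.790.
Sorption retards both mechanisms: v_R = v/R = 0.02443 m/day, D_R = D/R = 0.04196 m²/day.
v_R·t = 0.02443 × 497 = 12.14171 m; 2√(D_R t) = 9.133 m; argument = (2.32 − 12.14171)/9.133 = -1.075.
C = C₀ × ½·erfc(-1.075) = 5.71 × 0.9358 = 5.34 mg/L.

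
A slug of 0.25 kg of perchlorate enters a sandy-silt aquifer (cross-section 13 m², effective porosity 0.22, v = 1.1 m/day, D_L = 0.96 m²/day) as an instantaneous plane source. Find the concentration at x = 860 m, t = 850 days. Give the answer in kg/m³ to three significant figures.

For an instantaneous plane source, C(x,t) = M/(n_e·A·√(4πDt)) · exp(−(x−vt)²/(4Dt)), with n_e·A the pore (flow) area.
Plume center vt = 1.1 × 850 = 935 m, so the well at 860 m is 75 m upgradient of the peak.
√(4πDt) = 101.3 m, giving peak height M/(n_e·A·√(4πDt)) = 0.25/(0.22 × 13 × 101.3) = 0.0008629 kg/m³.
(x−vt)²/(4Dt) = (-75)²/(4 × 0.96 × 850) = 1.723; exp(−1.723) = 0.1785.
C = 0.0008629 × 0.1785 = 0.000154 kg/m³.

0.000154 kg/m³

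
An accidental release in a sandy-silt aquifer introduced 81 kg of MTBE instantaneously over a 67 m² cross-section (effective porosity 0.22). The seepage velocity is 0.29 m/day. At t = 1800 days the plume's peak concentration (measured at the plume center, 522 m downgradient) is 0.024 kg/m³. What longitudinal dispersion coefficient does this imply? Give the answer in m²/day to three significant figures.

2.32 m²/day

At the plume center C_max = M/(n_e·A·√(4πDt)), so D = M²/(4πt·(n_e·A·C_max)²).
n_e·A·C_max = 0.22 × 67 × 0.024 = 0.3538 kg/m.
D = 81²/(4π × 1800 × 0.3538²) = 2.32 m²/day.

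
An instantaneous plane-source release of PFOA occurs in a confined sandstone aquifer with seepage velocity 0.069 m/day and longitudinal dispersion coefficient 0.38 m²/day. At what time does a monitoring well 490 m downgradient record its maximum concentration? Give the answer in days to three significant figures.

7020 days

For the 1D instantaneous-source solution, setting ∂C/∂t = 0 at fixed x gives v²t² + 2Dt − x² = 0, so t = (√(D² + v²x²) − D)/v².
√(D² + v²x²) = √(0.38² + 0.069² × 490²) = 33.81; v² = 0.004761.
t = (33.81 − 0.38)/0.004761 = 7020 days (vs. the pure-advection estimate x/v = 7100 d).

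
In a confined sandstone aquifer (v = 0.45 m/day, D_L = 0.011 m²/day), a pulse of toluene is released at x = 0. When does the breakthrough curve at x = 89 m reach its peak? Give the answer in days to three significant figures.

198 days

For the 1D instantaneous-source solution, setting ∂C/∂t = 0 at fixed x gives v²t² + 2Dt − x² = 0, so t = (√(D² + v²x²) − D)/v².
√(D² + v²x²) = √(0.011² + 0.45² × 89²) = 40.05; v² = 0.2025.
t = (40.05 − 0.011)/0.2025 = 198 days (vs. the pure-advection estimate x/v = 198 d).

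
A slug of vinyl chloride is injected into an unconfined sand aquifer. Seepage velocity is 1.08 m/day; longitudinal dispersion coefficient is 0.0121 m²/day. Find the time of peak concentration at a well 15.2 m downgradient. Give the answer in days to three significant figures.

14.1 days

For the 1D instantaneous-source solution, setting ∂C/∂t = 0 at fixed x gives v²t² + 2Dt − x² = 0, so t = (√(D² + v²x²) − D)/v².
√(D² + v²x²) = √(0.0121² + 1.08² × 15.2²) = 16.42; v² = 1.1664.
t = (16.42 − 0.0121)/1.1664 = 14.1 days (vs. the pure-advection estimate x/v = 14.1 d).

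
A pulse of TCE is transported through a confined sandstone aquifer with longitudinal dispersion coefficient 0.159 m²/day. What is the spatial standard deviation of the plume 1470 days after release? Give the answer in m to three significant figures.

21.6 m

Dispersive spreading gives a Gaussian with σ² = 2Dt; advection only shifts the center.
σ = √(2 × 0.159 × 1470) = 21.6 m.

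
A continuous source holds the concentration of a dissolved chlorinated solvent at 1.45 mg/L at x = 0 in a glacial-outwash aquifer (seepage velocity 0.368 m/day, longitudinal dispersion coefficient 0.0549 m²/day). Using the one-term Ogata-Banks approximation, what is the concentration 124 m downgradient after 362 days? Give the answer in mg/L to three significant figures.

For a continuous step input, C/C₀ ≈ ½·erfc((x−vt)/(2√(Dt))).
vt = 0.368 × 362 = 133.216 m and 2√(Dt) = 2√(0.0549 × 362) = 8.916 m.
Argument (x−vt)/(2√(Dt)) = (124 − 133.216)/8.916 = -1.034; ½·erfc(-1.034) = 0.9282.
C = 1.45 × 0.9282 = 1.35 mg/L.

1.35 mg/L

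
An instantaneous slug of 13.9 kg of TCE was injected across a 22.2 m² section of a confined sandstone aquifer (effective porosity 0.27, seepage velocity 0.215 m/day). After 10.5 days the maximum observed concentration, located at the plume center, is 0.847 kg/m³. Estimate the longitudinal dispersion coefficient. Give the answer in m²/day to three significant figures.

0.0568 m²/day

At the plume center C_max = M/(n_e·A·√(4πDt)), so D = M²/(4πt·(n_e·A·C_max)²).
n_e·A·C_max = 0.27 × 22.2 × 0.847 = 5.077 kg/m.
D = 13.9²/(4π × 10.5 × 5.077²) = 0.0568 m²/day.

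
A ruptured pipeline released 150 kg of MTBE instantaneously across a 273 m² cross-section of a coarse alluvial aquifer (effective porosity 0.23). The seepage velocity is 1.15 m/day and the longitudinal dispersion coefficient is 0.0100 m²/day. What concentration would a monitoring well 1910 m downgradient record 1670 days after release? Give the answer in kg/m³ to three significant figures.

For an instantaneous plane source, C(x,t) = M/(n_e·A·√(4πDt)) · exp(−(x−vt)²/(4Dt)), with n_e·A the pore (flow) area.
Plume center vt = 1.15 × 1670 = 1920.5 m, so the well at 1910 m is 10.5 m upgradient of the peak.
√(4πDt) = 14.49 m, giving peak height M/(n_e·A·√(4πDt)) = 150/(0.23 × 273 × 14.49) = 0.1649 kg/m³.
(x−vt)²/(4Dt) = (-10.5)²/(4 × 0.0100 × 1670) = 1.650; exp(−1.650) = 0.1920.
C = 0.1649 × 0.1920 = 0.0317 kg/m³.

0.0317 kg/m³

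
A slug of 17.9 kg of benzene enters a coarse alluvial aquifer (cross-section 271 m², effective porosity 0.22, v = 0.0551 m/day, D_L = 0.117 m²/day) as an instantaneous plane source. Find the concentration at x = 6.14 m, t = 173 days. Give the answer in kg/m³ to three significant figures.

0.0163 kg/m³

For an instantaneous plane source, C(x,t) = M/(n_e·A·√(4πDt)) · exp(−(x−vt)²/(4Dt)), with n_e·A the pore (flow) area.
Plume center vt = 0.0551 × 173 = 9.5323 m, so the well at 6.14 m is 3.3923 m upgradient of the peak.
√(4πDt) = 15.95 m, giving peak height M/(n_e·A·√(4πDt)) = 17.9/(0.22 × 271 × 15.95) = 0.01882 kg/m³.
(x−vt)²/(4Dt) = (-3.3923)²/(4 × 0.117 × 173) = 0.1421; exp(−0.1421) = 0.8675.
C = 0.01882 × 0.8675 = 0.0163 kg/m³.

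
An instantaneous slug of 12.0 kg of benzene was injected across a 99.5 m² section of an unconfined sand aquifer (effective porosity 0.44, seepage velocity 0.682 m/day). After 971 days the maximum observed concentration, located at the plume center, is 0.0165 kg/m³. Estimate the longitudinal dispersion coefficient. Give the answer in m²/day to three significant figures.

0.0226 m²/day

At the plume center C_max = M/(n_e·A·√(4πDt)), so D = M²/(4πt·(n_e·A·C_max)²).
n_e·A·C_max = 0.44 × 99.5 × 0.0165 = 0.7224 kg/m.
D = 12.0²/(4π × 971 × 0.7224²) = 0.0226 m²/day.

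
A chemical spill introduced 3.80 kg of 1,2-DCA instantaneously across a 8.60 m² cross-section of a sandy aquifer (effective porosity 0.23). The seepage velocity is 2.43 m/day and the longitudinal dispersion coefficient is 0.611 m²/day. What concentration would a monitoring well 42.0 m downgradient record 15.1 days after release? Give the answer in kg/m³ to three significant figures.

0.0832 kg/m³

For an instantaneous plane source, C(x,t) = M/(n_e·A·√(4πDt)) · exp(−(x−vt)²/(4Dt)), with n_e·A the pore (flow) area.
Plume center vt = 2.43 × 15.1 = 36.693 m, so the well at 42.0 m is 5.307 m downgradient of the peak.
√(4πDt) = 10.77 m, giving peak height M/(n_e·A·√(4πDt)) = 3.80/(0.23 × 8.60 × 10.77) = 0.1784 kg/m³.
(x−vt)²/(4Dt) = (5.307)²/(4 × 0.611 × 15.1) = 0.7632; exp(−0.7632) = 0.4662.
C = 0.1784 × 0.4662 = 0.0832 kg/m³.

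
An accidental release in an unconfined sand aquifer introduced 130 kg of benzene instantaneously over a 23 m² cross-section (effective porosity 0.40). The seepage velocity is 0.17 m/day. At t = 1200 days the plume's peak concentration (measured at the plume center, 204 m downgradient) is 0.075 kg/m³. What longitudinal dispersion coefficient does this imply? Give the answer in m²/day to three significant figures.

At the plume center C_max = M/(n_e·A·√(4πDt)), so D = M²/(4πt·(n_e·A·C_max)²).
n_e·A·C_max = 0.40 × 23 × 0.075 = 0.6900 kg/m.
D = 130²/(4π × 1200 × 0.6900²) = 2.35 m²/day.

2.35 m²/day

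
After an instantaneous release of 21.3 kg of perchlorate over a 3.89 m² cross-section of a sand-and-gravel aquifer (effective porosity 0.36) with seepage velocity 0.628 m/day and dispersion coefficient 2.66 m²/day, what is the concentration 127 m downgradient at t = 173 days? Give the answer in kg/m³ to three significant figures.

0.167 kg/m³

For an instantaneous plane source, C(x,t) = M/(n_e·A·√(4πDt)) · exp(−(x−vt)²/(4Dt)), with n_e·A the pore (flow) area.
Plume center vt = 0.628 × 173 = 108.644 m, so the well at 127 m is 18.356 m downgradient of the peak.
√(4πDt) = 76.04 m, giving peak height M/(n_e·A·√(4πDt)) = 21.3/(0.36 × 3.89 × 76.04) = 0.2000 kg/m³.
(x−vt)²/(4Dt) = (18.356)²/(4 × 2.66 × 173) = 0.1830; exp(−0.1830) = 0.8328.
C = 0.2000 × 0.8328 = 0.167 kg/m³.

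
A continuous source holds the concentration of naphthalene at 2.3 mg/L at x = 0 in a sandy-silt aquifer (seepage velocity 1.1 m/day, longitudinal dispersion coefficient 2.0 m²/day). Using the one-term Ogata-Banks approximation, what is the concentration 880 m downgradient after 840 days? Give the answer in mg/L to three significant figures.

For a continuous step input, C/C₀ ≈ ½·erfc((x−vt)/(2√(Dt))).
vt = 1.1 × 840 = 924 m and 2√(Dt) = 2√(2.0 × 840) = 81.98 m.
Argument (x−vt)/(2√(Dt)) = (880 − 924)/81.98 = -0.5367; ½·erfc(-0.5367) = 0.7761.
C = 2.3 × 0.7761 = 1.79 mg/L.

1.79 mg/L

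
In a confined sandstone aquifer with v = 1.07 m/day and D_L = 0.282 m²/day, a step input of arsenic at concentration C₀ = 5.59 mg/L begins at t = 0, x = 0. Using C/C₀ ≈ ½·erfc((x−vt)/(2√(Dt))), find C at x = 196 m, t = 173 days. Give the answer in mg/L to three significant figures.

For a continuous step input, C/C₀ ≈ ½·erfc((x−vt)/(2√(Dt))).
vt = 1.07 × 173 = 185.11 m and 2√(Dt) = 2√(0.282 × 173) = 13.97 m.
Argument (x−vt)/(2√(Dt)) = (196 − 185.11)/13.97 = 0.7795; ½·erfc(0.7795) = 0.1351.
C = 5.59 × 0.1351 = 0.755 mg/L.

0.755 mg/L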